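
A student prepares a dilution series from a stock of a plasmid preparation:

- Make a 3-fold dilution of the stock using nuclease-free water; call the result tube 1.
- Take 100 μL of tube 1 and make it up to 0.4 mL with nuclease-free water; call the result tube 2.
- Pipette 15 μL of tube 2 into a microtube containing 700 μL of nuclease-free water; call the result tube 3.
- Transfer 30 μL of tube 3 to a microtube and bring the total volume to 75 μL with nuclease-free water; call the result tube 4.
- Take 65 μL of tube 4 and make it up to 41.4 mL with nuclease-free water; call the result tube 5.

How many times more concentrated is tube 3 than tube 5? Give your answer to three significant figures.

1.59 × 10^3

Step 1: 3-fold → factor 3
Step 2: 100 μL brought to 0.4 mL → factor 400/100 = 4
Step 3: 15 μL + 700 μL = 715 μL total → factor 715/15 = 47.667
Step 4: 30 μL brought to 75 μL → factor 75/30 = 2.5
Step 5: 65 μL brought to 41.4 mL → factor 41400/65 = 636.92
Dilution factor to tube 3 = 572; to tube 5 = 9.108 × 10^5
[tube 3]/[tube 5] = (factor to tube 5)/(factor to tube 3) = 9.108 × 10^5/572 = 1.59 × 10^3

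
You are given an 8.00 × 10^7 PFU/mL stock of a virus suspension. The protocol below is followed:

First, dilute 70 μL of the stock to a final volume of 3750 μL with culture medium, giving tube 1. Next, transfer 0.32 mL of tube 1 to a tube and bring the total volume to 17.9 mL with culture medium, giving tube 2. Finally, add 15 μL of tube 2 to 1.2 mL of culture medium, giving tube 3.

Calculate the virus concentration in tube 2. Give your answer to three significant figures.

2.67 × 10^4 PFU/mL

Step 1: 70 μL brought to 3750 μL → factor 3750/70 = 53.571
Step 2: 0.32 mL brought to 17.9 mL → factor 17.9/0.32 = 55.938
Dilution factor through tube 2 = 53.571 × 55.938 = 2996.7
[tube 2] = 8.00 × 10^7 PFU/mL / 2996.7 = 2.67 × 10^4 PFU/mL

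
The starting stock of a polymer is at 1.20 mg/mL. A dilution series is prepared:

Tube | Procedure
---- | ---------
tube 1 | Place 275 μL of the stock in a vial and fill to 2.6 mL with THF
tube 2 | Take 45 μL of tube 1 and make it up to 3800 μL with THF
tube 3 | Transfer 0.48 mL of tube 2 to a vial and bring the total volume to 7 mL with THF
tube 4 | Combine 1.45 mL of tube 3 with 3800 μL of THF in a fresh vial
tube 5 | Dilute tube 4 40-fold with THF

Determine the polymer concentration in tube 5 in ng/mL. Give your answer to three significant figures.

0.712 ng/mL

Step 1: 275 μL brought to 2.6 mL → factor 2600/275 = 9.4545
Step 2: 45 μL brought to 3800 μL → factor 3800/45 = 84.444
Step 3: 0.48 mL brought to 7 mL → factor 7/0.48 = 14.583
Step 4: 1.45 mL + 3800 μL = 5.25 mL total → factor 5.25/1.45 = 3.6207
Step 5: 40-fold → factor 40
Overall dilution factor = 9.4545 × 84.444 × 14.583 × 3.6207 × 40 = 1.6862 × 10^6
Final = 1.20 mg/mL / 1.6862 × 10^6 = 7.116 × 10^-7 mg/mL = 0.712 ng/mL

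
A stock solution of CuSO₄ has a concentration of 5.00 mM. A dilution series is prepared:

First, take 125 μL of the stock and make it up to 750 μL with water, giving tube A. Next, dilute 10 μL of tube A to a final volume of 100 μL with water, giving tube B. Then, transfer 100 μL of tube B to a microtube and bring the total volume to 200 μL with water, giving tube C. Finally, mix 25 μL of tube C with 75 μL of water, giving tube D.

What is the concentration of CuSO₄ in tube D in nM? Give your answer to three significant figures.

1.04 × 10^4 nM

Step 1: 125 μL brought to 750 μL → factor 750/125 = 6
Step 2: 10 μL brought to 100 μL → factor 100/10 = 10
Step 3: 100 μL brought to 200 μL → factor 200/100 = 2
Step 4: 25 μL + 75 μL = 100 μL total → factor 100/25 = 4
Overall dilution factor = 6 × 10 × 2 × 4 = 480
Final = 5.00 mM / 480 = 0.01042 mM = 1.04 × 10^4 nM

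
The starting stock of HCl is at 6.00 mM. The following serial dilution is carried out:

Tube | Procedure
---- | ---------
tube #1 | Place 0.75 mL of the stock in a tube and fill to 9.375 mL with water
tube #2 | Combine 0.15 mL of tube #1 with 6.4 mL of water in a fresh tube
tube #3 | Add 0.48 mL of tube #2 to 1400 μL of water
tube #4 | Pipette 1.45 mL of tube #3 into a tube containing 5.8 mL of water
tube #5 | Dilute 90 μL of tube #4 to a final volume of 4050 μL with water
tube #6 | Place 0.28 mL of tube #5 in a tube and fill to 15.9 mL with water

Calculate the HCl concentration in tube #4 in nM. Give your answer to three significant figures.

Step 1: 0.75 mL brought to 9.375 mL → factor 9.375/0.75 = 12.5
Step 2: 0.15 mL + 6.4 mL = 6.55 mL total → factor 6.55/0.15 = 43.667
Step 3: 0.48 mL + 1400 μL = 1.88 mL total → factor 1.88/0.48 = 3.9167
Step 4: 1.45 mL + 5.8 mL = 7.25 mL total → factor 7.25/1.45 = 5
Dilution factor through tube #4 = 12.5 × 43.667 × 3.9167 × 5 = 10689
[tube #4] = 6.00 mM / 10689 = 0.0005613 mM = 561 nM

561 nM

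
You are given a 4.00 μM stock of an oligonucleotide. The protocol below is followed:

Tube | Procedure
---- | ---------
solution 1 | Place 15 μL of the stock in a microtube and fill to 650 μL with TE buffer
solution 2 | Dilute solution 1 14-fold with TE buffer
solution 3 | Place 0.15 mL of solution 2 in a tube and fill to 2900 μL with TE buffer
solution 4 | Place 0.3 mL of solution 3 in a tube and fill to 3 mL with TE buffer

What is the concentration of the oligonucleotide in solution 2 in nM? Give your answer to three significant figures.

6.59 nM

Step 1: 15 μL brought to 650 μL → factor 650/15 = 43.333
Step 2: 14-fold → factor 14
Dilution factor through solution 2 = 43.333 × 14 = 606.67
[solution 2] = 4.00 μM / 606.67 = 0.006593 μM = 6.59 nM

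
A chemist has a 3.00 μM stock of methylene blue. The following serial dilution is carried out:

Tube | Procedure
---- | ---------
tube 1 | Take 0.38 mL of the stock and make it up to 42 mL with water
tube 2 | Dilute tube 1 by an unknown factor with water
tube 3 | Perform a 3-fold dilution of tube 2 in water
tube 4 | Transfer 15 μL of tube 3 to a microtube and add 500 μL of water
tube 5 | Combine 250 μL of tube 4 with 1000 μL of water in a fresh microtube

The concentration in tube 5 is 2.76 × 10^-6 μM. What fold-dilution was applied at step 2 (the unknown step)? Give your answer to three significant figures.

Step 1: 0.38 mL brought to 42 mL → factor 42/0.38 = 110.53
Step 2: unknown factor x
Step 3: 3-fold → factor 3
Step 4: 15 μL + 500 μL = 515 μL total → factor 515/15 = 34.333
Step 5: 250 μL + 1000 μL = 1250 μL total → factor 1250/250 = 5
Product of known-step factors = 56921
Overall factor = 3.00 μM / (2.76 × 10^-6 μM) = 1.087 × 10^6
x = 1.087 × 10^6 / 56921 = 19.1

19.1-fold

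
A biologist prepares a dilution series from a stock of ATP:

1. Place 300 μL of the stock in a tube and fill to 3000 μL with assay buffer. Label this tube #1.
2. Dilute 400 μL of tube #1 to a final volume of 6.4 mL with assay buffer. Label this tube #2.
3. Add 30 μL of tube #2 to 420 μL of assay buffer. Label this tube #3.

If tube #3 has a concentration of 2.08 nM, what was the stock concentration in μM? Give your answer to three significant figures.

4.99 μM

Step 1: 300 μL brought to 3000 μL → factor 3000/300 = 10
Step 2: 400 μL brought to 6.4 mL → factor 6400/400 = 16
Step 3: 30 μL + 420 μL = 450 μL total → factor 450/30 = 15
Overall dilution factor = 10 × 16 × 15 = 2400
Stock = 2.08 nM × 2400 = 4992 nM = 4.99 μM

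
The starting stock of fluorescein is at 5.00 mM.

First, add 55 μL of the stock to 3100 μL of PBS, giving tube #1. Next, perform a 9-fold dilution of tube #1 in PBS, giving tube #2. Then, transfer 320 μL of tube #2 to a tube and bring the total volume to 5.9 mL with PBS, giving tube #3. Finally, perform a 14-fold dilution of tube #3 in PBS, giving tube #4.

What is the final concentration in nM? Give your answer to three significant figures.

37.5 nM

Step 1: 55 μL + 3100 μL = 3155 μL total → factor 3155/55 = 57.364
Step 2: 9-fold → factor 9
Step 3: 320 μL brought to 5.9 mL → factor 5900/320 = 18.438
Step 4: 14-fold → factor 14
Overall dilution factor = 57.364 × 9 × 18.438 × 14 = 1.3326 × 10^5
Final = 5.00 mM / 1.3326 × 10^5 = 3.752 × 10^-5 mM = 37.5 nM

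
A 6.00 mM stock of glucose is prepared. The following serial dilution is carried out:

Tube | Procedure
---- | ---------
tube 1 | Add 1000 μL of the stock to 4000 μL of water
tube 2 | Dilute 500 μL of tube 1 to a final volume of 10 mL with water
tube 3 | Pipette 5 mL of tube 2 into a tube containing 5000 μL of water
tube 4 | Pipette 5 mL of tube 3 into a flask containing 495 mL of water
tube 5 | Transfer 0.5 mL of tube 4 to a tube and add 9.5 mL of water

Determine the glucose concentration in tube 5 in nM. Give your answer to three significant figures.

15.0 nM

Step 1: 1000 μL + 4000 μL = 5000 μL total → factor 5000/1000 = 5
Step 2: 500 μL brought to 10 mL → factor 10000/500 = 20
Step 3: 5 mL + 5000 μL = 10 mL total → factor 10/5 = 2
Step 4: 5 mL + 495 mL = 500 mL total → factor 500/5 = 100
Step 5: 0.5 mL + 9.5 mL = 10 mL total → factor 10/0.5 = 20
Overall dilution factor = 5 × 20 × 2 × 100 × 20 = 4 × 10^5
Final = 6.00 mM / 4 × 10^5 = 1.500 × 10^-5 mM = 15.0 nM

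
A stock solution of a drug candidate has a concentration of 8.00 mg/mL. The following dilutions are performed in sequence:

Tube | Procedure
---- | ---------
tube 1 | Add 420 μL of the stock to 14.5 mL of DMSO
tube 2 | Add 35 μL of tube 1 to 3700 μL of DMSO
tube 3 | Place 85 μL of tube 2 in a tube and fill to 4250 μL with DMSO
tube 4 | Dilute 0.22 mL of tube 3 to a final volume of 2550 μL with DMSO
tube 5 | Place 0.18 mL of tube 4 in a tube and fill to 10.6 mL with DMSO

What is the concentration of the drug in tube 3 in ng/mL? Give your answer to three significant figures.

Step 1: 420 μL + 14.5 mL = 14920 μL total → factor 14920/420 = 35.524
Step 2: 35 μL + 3700 μL = 3735 μL total → factor 3735/35 = 106.71
Step 3: 85 μL brought to 4250 μL → factor 4250/85 = 50
Dilution factor through tube 3 = 35.524 × 106.71 × 50 = 1.8954 × 10^5
[tube 3] = 8.00 mg/mL / 1.8954 × 10^5 = 4.221 × 10^-5 mg/mL = 42.2 ng/mL

42.2 ng/mL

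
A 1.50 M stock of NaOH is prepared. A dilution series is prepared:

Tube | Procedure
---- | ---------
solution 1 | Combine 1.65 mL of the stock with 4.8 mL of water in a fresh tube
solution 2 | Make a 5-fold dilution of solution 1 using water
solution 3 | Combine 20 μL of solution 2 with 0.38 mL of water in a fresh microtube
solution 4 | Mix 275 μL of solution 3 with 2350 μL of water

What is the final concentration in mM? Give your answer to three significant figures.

0.402 mM

Step 1: 1.65 mL + 4.8 mL = 6.45 mL total → factor 6.45/1.65 = 3.9091
Step 2: 5-fold → factor 5
Step 3: 20 μL + 0.38 mL = 400 μL total → factor 400/20 = 20
Step 4: 275 μL + 2350 μL = 2625 μL total → factor 2625/275 = 9.5455
Overall dilution factor = 3.9091 × 5 × 20 × 9.5455 = 3731.4
Final = 1.50 M / 3731.4 = 0.0004020 M = 0.402 mM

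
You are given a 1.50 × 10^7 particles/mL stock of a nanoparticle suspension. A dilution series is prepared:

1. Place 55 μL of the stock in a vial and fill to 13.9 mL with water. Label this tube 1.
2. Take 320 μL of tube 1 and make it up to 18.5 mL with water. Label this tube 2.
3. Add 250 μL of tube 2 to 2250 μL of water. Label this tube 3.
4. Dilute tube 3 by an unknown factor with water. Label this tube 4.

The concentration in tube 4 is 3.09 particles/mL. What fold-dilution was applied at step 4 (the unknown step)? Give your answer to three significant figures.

Step 1: 55 μL brought to 13.9 mL → factor 13900/55 = 252.73
Step 2: 320 μL brought to 18.5 mL → factor 18500/320 = 57.812
Step 3: 250 μL + 2250 μL = 2500 μL total → factor 2500/250 = 10
Step 4: unknown factor x
Product of known-step factors = 1.4611 × 10^5
Overall factor = 1.50 × 10^7 particles/mL / (3.09 particles/mL) = 4.8544 × 10^6
x = 4.8544 × 10^6 / 1.4611 × 10^5 = 33.2

33.2-fold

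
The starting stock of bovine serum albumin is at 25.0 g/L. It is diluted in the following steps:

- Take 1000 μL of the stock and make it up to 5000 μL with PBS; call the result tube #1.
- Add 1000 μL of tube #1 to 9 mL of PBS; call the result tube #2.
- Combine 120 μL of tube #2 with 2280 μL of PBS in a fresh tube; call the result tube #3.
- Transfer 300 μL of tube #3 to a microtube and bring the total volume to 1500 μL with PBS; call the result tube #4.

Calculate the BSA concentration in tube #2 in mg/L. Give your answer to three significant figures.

500 mg/L

Step 1: 1000 μL brought to 5000 μL → factor 5000/1000 = 5
Step 2: 1000 μL + 9 mL = 10000 μL total → factor 10000/1000 = 10
Dilution factor through tube #2 = 5 × 10 = 50
[tube #2] = 25.0 g/L / 50 = 0.5000 g/L = 500 mg/L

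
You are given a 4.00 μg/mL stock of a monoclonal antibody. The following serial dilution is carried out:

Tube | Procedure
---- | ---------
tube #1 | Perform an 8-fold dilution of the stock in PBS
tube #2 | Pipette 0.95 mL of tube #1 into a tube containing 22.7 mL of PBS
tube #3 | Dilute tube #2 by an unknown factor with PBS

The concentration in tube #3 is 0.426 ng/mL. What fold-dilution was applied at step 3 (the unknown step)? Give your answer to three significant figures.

47.1-fold

Step 1: 8-fold → factor 8
Step 2: 0.95 mL + 22.7 mL = 23.65 mL total → factor 23.65/0.95 = 24.895
Step 3: unknown factor x
Product of known-step factors = 199.16
Overall factor = 4.00 μg/mL / (0.426 ng/mL) = 9389.7
x = 9389.7 / 199.16 = 47.1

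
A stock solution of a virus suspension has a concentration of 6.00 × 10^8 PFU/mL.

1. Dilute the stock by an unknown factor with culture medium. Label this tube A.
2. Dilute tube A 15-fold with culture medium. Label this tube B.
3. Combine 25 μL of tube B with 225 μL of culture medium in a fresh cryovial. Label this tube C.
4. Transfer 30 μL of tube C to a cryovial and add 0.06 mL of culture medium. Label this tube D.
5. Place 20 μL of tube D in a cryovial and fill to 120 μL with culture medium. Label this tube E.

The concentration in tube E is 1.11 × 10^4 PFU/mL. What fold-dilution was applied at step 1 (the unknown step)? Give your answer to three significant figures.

20.0-fold

Step 1: unknown factor x
Step 2: 15-fold → factor 15
Step 3: 25 μL + 225 μL = 250 μL total → factor 250/25 = 10
Step 4: 30 μL + 0.06 mL = 90 μL total → factor 90/30 = 3
Step 5: 20 μL brought to 120 μL → factor 120/20 = 6
Product of known-step factors = 2700
Overall factor = 6.00 × 10^8 PFU/mL / (1.11 × 10^4 PFU/mL) = 54054
x = 54054 / 2700 = 20.0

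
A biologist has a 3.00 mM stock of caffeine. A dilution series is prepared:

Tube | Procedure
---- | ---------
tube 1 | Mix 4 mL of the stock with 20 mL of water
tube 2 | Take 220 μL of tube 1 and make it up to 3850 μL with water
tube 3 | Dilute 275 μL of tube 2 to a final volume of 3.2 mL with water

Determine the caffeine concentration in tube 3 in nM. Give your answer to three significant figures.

Step 1: 4 mL + 20 mL = 24 mL total → factor 24/4 = 6
Step 2: 220 μL brought to 3850 μL → factor 3850/220 = 17.5
Step 3: 275 μL brought to 3.2 mL → factor 3200/275 = 11.636
Overall dilution factor = 6 × 17.5 × 11.636 = 1221.8
Final = 3.00 mM / 1221.8 = 0.002455 mM = 2.46 × 10^3 nM

2.46 × 10^3 nM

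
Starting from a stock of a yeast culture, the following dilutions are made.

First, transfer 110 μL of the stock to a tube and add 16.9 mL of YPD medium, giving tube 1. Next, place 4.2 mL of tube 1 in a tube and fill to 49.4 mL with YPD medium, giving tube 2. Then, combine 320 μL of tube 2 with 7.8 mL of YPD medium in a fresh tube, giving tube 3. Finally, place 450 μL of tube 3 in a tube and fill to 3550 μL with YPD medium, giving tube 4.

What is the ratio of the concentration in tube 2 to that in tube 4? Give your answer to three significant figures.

Step 1: 110 μL + 16.9 mL = 17010 μL total → factor 17010/110 = 154.64
Step 2: 4.2 mL brought to 49.4 mL → factor 49.4/4.2 = 11.762
Step 3: 320 μL + 7.8 mL = 8120 μL total → factor 8120/320 = 25.375
Step 4: 450 μL brought to 3550 μL → factor 3550/450 = 7.8889
Dilution factor to tube 2 = 1818.8; to tube 4 = 3.6409 × 10^5
[tube 2]/[tube 4] = (factor to tube 4)/(factor to tube 2) = 3.6409 × 10^5/1818.8 = 200

200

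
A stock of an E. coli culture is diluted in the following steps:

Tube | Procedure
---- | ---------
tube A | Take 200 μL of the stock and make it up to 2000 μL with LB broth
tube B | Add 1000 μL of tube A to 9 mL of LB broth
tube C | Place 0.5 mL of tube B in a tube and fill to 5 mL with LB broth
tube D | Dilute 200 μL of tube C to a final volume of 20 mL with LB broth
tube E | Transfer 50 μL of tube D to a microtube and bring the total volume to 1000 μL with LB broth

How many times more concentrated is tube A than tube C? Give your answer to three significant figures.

100

Step 1: 200 μL brought to 2000 μL → factor 2000/200 = 10
Step 2: 1000 μL + 9 mL = 10000 μL total → factor 10000/1000 = 10
Step 3: 0.5 mL brought to 5 mL → factor 5/0.5 = 10
Dilution factor to tube A = 10; to tube C = 1000
[tube A]/[tube C] = (factor to tube C)/(factor to tube A) = 1000/10 = 100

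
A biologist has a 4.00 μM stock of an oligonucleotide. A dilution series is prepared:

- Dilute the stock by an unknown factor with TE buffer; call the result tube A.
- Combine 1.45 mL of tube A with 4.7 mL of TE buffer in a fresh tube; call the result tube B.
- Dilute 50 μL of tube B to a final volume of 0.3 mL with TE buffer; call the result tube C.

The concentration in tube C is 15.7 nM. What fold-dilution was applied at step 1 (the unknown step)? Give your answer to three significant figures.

10.0-fold

Step 1: unknown factor x
Step 2: 1.45 mL + 4.7 mL = 6.15 mL total → factor 6.15/1.45 = 4.2414
Step 3: 50 μL brought to 0.3 mL → factor 300/50 = 6
Product of known-step factors = 25.448
Overall factor = 4.00 μM / (15.7 nM) = 254.78
x = 254.78 / 25.448 = 10.0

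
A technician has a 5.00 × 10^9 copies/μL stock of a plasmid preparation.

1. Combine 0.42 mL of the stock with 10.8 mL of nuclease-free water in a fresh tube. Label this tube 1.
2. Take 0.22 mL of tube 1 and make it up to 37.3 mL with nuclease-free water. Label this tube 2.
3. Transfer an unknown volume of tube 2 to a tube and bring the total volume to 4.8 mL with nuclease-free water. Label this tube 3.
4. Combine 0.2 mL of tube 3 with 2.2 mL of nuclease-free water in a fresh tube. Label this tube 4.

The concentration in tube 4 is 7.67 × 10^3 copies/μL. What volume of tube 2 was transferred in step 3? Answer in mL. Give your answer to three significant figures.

0.400 mL

Step 1: 0.42 mL + 10.8 mL = 11.22 mL total → factor 11.22/0.42 = 26.714
Step 2: 0.22 mL brought to 37.3 mL → factor 37.3/0.22 = 169.55
Step 3: v brought to 4.8 mL → factor = 4.8 mL/v
Step 4: 0.2 mL + 2.2 mL = 2.4 mL total → factor 2.4/0.2 = 12
Product of known-step factors = 54351
Overall factor = 5.00 × 10^9 copies/μL / (7.67 × 10^3 copies/μL) = 6.5189 × 10^5
Step-3 factor = 6.5189 × 10^5 / 54351 = 11.994
v = 4.8 mL / 11.994 = 0.400 mL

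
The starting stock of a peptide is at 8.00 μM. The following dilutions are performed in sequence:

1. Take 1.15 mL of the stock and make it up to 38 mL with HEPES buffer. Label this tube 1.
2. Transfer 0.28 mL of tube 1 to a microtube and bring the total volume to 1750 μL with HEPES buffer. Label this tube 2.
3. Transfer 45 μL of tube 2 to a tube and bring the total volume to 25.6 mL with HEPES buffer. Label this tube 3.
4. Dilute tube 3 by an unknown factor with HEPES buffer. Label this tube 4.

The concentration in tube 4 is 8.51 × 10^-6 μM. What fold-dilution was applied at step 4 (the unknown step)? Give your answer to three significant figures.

8.00-fold

Step 1: 1.15 mL brought to 38 mL → factor 38/1.15 = 33.043
Step 2: 0.28 mL brought to 1750 μL → factor 1.75/0.28 = 6.25
Step 3: 45 μL brought to 25.6 mL → factor 25600/45 = 568.89
Step 4: unknown factor x
Product of known-step factors = 1.1749 × 10^5
Overall factor = 8.00 μM / (8.51 × 10^-6 μM) = 9.4007 × 10^5
x = 9.4007 × 10^5 / 1.1749 × 10^5 = 8.00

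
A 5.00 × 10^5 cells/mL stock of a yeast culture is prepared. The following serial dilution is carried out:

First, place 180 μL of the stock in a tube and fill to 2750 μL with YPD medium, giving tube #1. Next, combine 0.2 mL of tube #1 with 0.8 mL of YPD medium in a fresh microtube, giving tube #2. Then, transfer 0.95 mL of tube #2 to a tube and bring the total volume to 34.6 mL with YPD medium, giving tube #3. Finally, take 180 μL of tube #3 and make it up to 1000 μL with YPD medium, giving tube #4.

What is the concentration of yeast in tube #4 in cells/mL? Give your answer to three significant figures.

Step 1: 180 μL brought to 2750 μL → factor 2750/180 = 15.278
Step 2: 0.2 mL + 0.8 mL = 1 mL total → factor 1/0.2 = 5
Step 3: 0.95 mL brought to 34.6 mL → factor 34.6/0.95 = 36.421
Step 4: 180 μL brought to 1000 μL → factor 1000/180 = 5.5556
Overall dilution factor = 15.278 × 5 × 36.421 × 5.5556 = 15456
Final = 5.00 × 10^5 cells/mL / 15456 = 32.3 cells/mL

32.3 cells/mL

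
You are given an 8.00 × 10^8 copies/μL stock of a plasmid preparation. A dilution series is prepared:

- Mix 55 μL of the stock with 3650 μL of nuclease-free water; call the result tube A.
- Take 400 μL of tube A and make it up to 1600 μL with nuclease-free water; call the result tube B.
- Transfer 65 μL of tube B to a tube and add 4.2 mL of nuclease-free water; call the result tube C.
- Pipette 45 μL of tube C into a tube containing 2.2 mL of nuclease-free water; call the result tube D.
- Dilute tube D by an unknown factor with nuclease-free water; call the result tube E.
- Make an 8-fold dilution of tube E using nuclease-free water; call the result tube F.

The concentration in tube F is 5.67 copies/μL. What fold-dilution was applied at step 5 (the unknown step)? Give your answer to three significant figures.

Step 1: 55 μL + 3650 μL = 3705 μL total → factor 3705/55 = 67.364
Step 2: 400 μL brought to 1600 μL → factor 1600/400 = 4
Step 3: 65 μL + 4.2 mL = 4265 μL total → factor 4265/65 = 65.615
Step 4: 45 μL + 2.2 mL = 2245 μL total → factor 2245/45 = 49.889
Step 5: unknown factor x
Step 6: 8-fold → factor 8
Product of known-step factors = 7.0564 × 10^6
Overall factor = 8.00 × 10^8 copies/μL / (5.67 copies/μL) = 1.4109 × 10^8
x = 1.4109 × 10^8 / 7.0564 × 10^6 = 20.0

20.0-fold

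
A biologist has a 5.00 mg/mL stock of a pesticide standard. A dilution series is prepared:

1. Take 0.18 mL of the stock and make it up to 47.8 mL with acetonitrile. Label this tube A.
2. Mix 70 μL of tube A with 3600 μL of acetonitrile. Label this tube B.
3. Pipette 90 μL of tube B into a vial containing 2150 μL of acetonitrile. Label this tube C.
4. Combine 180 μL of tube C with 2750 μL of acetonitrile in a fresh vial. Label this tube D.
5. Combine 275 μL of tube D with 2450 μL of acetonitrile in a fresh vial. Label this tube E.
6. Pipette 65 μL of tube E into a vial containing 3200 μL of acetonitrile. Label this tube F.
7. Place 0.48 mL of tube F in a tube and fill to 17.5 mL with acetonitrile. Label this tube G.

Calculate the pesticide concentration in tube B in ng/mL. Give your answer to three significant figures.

359 ng/mL

Step 1: 0.18 mL brought to 47.8 mL → factor 47.8/0.18 = 265.56
Step 2: 70 μL + 3600 μL = 3670 μL total → factor 3670/70 = 52.429
Dilution factor through tube B = 265.56 × 52.429 = 13923
[tube B] = 5.00 mg/mL / 13923 = 0.0003591 mg/mL = 359 ng/mL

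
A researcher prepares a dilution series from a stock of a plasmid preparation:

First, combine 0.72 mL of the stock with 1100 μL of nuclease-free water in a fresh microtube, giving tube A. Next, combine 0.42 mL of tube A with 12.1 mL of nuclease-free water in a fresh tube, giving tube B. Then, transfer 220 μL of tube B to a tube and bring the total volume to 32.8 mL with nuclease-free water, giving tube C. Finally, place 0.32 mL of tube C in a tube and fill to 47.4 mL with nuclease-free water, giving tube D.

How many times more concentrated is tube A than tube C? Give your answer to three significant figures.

Step 1: 0.72 mL + 1100 μL = 1.82 mL total → factor 1.82/0.72 = 2.5278
Step 2: 0.42 mL + 12.1 mL = 12.52 mL total → factor 12.52/0.42 = 29.81
Step 3: 220 μL brought to 32.8 mL → factor 32800/220 = 149.09
Dilution factor to tube A = 2.5278; to tube C = 11234
[tube A]/[tube C] = (factor to tube C)/(factor to tube A) = 11234/2.5278 = 4.44 × 10^3

4.44 × 10^3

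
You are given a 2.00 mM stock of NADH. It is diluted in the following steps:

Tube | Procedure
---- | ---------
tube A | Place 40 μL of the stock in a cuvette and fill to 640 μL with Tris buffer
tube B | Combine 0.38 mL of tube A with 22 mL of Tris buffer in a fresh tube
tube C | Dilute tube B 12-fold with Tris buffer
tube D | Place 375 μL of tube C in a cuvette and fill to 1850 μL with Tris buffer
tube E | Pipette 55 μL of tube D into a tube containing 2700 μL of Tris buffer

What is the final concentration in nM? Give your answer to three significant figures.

0.716 nM

Step 1: 40 μL brought to 640 μL → factor 640/40 = 16
Step 2: 0.38 mL + 22 mL = 22.38 mL total → factor 22.38/0.38 = 58.895
Step 3: 12-fold → factor 12
Step 4: 375 μL brought to 1850 μL → factor 1850/375 = 4.9333
Step 5: 55 μL + 2700 μL = 2755 μL total → factor 2755/55 = 50.091
Overall dilution factor = 16 × 58.895 × 12 × 4.9333 × 50.091 = 2.7943 × 10^6
Final = 2.00 mM / 2.7943 × 10^6 = 7.157 × 10^-7 mM = 0.716 nM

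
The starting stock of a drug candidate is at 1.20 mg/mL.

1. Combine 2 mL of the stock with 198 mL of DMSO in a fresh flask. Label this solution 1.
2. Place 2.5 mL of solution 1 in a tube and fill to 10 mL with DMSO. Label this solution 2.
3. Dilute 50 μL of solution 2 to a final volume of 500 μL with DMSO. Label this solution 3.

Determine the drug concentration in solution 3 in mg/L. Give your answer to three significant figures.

Step 1: 2 mL + 198 mL = 200 mL total → factor 200/2 = 100
Step 2: 2.5 mL brought to 10 mL → factor 10/2.5 = 4
Step 3: 50 μL brought to 500 μL → factor 500/50 = 10
Overall dilution factor = 100 × 4 × 10 = 4000
Final = 1.20 mg/mL / 4000 = 0.0003000 mg/mL = 0.300 mg/L

0.300 mg/L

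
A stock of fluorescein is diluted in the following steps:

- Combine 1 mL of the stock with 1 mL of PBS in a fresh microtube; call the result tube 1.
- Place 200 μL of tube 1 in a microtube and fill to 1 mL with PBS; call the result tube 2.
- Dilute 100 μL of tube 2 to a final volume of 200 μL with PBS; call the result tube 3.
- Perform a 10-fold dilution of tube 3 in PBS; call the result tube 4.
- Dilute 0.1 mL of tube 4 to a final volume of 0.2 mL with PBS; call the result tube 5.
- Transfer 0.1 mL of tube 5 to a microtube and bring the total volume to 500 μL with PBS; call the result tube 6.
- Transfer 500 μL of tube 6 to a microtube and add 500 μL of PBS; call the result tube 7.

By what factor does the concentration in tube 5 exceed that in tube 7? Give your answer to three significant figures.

10.0

Step 1: 1 mL + 1 mL = 2 mL total → factor 2/1 = 2
Step 2: 200 μL brought to 1 mL → factor 1000/200 = 5
Step 3: 100 μL brought to 200 μL → factor 200/100 = 2
Step 4: 10-fold → factor 10
Step 5: 0.1 mL brought to 0.2 mL → factor 0.2/0.1 = 2
Step 6: 0.1 mL brought to 500 μL → factor 0.5/0.1 = 5
Step 7: 500 μL + 500 μL = 1000 μL total → factor 1000/500 = 2
Dilution factor to tube 5 = 400; to tube 7 = 4000
[tube 5]/[tube 7] = (factor to tube 7)/(factor to tube 5) = 4000/400 = 10.0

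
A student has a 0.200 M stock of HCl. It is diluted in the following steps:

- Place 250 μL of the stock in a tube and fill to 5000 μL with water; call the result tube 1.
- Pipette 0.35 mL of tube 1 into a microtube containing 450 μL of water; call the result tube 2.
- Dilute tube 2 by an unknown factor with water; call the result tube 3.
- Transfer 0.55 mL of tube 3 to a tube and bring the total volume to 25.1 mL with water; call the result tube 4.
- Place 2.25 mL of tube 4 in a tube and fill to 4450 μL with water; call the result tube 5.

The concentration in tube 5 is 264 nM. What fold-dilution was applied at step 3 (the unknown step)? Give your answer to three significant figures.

Step 1: 250 μL brought to 5000 μL → factor 5000/250 = 20
Step 2: 0.35 mL + 450 μL = 0.8 mL total → factor 0.8/0.35 = 2.2857
Step 3: unknown factor x
Step 4: 0.55 mL brought to 25.1 mL → factor 25.1/0.55 = 45.636
Step 5: 2.25 mL brought to 4450 μL → factor 4.45/2.25 = 1.9778
Product of known-step factors = 4126.1
Overall factor = 0.200 M / (264 nM) = 7.5758 × 10^5
x = 7.5758 × 10^5 / 4126.1 = 184

184-fold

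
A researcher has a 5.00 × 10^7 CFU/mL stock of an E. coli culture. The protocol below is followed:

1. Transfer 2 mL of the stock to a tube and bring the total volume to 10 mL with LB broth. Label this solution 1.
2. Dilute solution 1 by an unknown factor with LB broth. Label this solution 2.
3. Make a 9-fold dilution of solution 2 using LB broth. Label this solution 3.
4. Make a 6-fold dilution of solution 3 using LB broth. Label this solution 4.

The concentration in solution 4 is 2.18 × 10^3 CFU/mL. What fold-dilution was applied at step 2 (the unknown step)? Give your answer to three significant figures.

84.9-fold

Step 1: 2 mL brought to 10 mL → factor 10/2 = 5
Step 2: unknown factor x
Step 3: 9-fold → factor 9
Step 4: 6-fold → factor 6
Product of known-step factors = 270
Overall factor = 5.00 × 10^7 CFU/mL / (2.18 × 10^3 CFU/mL) = 22936
x = 22936 / 270 = 84.9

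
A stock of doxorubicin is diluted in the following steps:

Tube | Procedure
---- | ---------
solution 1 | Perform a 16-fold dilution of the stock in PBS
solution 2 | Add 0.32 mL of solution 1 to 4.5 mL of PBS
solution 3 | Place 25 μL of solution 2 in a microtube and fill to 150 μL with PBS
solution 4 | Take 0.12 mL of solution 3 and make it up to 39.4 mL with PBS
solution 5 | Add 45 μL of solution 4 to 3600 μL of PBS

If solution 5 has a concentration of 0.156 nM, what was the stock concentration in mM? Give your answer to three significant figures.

Step 1: 16-fold → factor 16
Step 2: 0.32 mL + 4.5 mL = 4.82 mL total → factor 4.82/0.32 = 15.062
Step 3: 25 μL brought to 150 μL → factor 150/25 = 6
Step 4: 0.12 mL brought to 39.4 mL → factor 39.4/0.12 = 328.33
Step 5: 45 μL + 3600 μL = 3645 μL total → factor 3645/45 = 81
Overall dilution factor = 16 × 15.062 × 6 × 328.33 × 81 = 3.8456 × 10^7
Stock = 0.156 nM × 3.8456 × 10^7 = 5.999 × 10^6 nM = 6.00 mM

6.00 mM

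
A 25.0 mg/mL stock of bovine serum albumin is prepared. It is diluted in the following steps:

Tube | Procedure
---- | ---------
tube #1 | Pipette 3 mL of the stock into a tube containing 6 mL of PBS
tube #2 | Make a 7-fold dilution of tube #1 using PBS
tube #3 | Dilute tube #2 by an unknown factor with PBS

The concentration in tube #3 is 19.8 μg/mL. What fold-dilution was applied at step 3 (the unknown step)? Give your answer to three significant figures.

Step 1: 3 mL + 6 mL = 9 mL total → factor 9/3 = 3
Step 2: 7-fold → factor 7
Step 3: unknown factor x
Product of known-step factors = 21
Overall factor = 25.0 mg/mL / (19.8 μg/mL) = 1262.6
x = 1262.6 / 21 = 60.1

60.1-fold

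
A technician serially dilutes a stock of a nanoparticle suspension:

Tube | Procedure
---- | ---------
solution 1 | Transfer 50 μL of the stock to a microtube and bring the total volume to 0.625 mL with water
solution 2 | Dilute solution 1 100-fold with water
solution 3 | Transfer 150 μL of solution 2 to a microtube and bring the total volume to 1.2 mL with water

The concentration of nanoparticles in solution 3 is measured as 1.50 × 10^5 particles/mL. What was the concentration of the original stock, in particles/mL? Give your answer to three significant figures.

Step 1: 50 μL brought to 0.625 mL → factor 625/50 = 12.5
Step 2: 100-fold → factor 100
Step 3: 150 μL brought to 1.2 mL → factor 1200/150 = 8
Overall dilution factor = 12.5 × 100 × 8 = 10000
Stock = 1.50 × 10^5 particles/mL × 10000 = 1.50 × 10^9 particles/mL

1.50 × 10^9 particles/mL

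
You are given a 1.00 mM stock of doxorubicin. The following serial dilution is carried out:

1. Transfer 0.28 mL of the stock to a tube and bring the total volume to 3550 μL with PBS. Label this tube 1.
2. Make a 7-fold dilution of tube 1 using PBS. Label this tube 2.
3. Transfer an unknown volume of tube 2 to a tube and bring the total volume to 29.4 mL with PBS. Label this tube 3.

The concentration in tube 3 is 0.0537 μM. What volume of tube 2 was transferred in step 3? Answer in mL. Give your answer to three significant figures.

Step 1: 0.28 mL brought to 3550 μL → factor 3.55/0.28 = 12.679
Step 2: 7-fold → factor 7
Step 3: v brought to 29.4 mL → factor = 29.4 mL/v
Product of known-step factors = 88.75
Overall factor = 1.00 mM / (0.0537 μM) = 18622
Step-3 factor = 18622 / 88.75 = 209.83
v = 29.4 mL / 209.83 = 0.140 mL

0.140 mL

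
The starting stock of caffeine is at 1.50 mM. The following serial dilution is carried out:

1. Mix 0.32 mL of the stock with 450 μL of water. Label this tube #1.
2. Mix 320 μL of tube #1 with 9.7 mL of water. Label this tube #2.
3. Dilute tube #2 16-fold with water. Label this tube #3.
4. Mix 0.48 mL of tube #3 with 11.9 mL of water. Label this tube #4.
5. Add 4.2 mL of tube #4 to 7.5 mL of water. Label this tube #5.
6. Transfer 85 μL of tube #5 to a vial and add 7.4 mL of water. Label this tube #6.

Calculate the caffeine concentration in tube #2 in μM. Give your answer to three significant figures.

Step 1: 0.32 mL + 450 μL = 0.77 mL total → factor 0.77/0.32 = 2.4062
Step 2: 320 μL + 9.7 mL = 10020 μL total → factor 10020/320 = 31.312
Dilution factor through tube #2 = 2.4062 × 31.312 = 75.346
[tube #2] = 1.50 mM / 75.346 = 0.01991 mM = 19.9 μM

19.9 μM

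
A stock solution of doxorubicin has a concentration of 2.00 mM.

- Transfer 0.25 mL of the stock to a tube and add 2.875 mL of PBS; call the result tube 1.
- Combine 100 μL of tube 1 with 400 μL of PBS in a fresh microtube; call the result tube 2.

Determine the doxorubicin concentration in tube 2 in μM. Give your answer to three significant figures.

Step 1: 0.25 mL + 2.875 mL = 3.125 mL total → factor 3.125/0.25 = 12.5
Step 2: 100 μL + 400 μL = 500 μL total → factor 500/100 = 5
Overall dilution factor = 12.5 × 5 = 62.5
Final = 2.00 mM / 62.5 = 0.03200 mM = 32.0 μM

32.0 μM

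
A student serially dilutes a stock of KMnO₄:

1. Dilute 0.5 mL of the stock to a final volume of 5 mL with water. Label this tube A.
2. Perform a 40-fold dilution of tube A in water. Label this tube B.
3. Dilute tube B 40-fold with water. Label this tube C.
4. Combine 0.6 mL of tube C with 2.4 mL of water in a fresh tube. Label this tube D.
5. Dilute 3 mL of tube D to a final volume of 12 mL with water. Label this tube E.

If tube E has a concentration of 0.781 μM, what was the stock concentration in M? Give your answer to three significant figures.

Step 1: 0.5 mL brought to 5 mL → factor 5/0.5 = 10
Step 2: 40-fold → factor 40
Step 3: 40-fold → factor 40
Step 4: 0.6 mL + 2.4 mL = 3 mL total → factor 3/0.6 = 5
Step 5: 3 mL brought to 12 mL → factor 12/3 = 4
Overall dilution factor = 10 × 40 × 40 × 5 × 4 = 3.2 × 10^5
Stock = 0.781 μM × 3.2 × 10^5 = 2.499 × 10^5 μM = 0.250 M

0.250 M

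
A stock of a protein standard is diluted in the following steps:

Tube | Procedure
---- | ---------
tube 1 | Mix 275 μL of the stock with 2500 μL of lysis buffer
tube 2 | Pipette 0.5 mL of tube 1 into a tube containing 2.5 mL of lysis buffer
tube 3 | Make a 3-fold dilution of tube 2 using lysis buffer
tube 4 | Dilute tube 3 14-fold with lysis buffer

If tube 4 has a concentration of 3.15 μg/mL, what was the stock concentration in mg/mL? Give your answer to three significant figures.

8.01 mg/mL

Step 1: 275 μL + 2500 μL = 2775 μL total → factor 2775/275 = 10.091
Step 2: 0.5 mL + 2.5 mL = 3 mL total → factor 3/0.5 = 6
Step 3: 3-fold → factor 3
Step 4: 14-fold → factor 14
Overall dilution factor = 10.091 × 6 × 3 × 14 = 2542.9
Stock = 3.15 μg/mL × 2542.9 = 8010 μg/mL = 8.01 mg/mL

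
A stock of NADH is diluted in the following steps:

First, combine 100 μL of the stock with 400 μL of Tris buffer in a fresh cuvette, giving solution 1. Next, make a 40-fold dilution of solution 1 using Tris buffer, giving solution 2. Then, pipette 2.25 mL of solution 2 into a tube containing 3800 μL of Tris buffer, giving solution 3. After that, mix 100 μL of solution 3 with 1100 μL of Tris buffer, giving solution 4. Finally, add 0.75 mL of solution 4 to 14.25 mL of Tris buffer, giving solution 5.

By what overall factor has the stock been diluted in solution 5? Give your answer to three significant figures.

Step 1: 100 μL + 400 μL = 500 μL total → factor 500/100 = 5
Step 2: 40-fold → factor 40
Step 3: 2.25 mL + 3800 μL = 6.05 mL total → factor 6.05/2.25 = 2.6889
Step 4: 100 μL + 1100 μL = 1200 μL total → factor 1200/100 = 12
Step 5: 0.75 mL + 14.25 mL = 15 mL total → factor 15/0.75 = 20
Overall dilution factor = 5 × 40 × 2.6889 × 12 × 20 = 1.2907 × 10^5

1.29 × 10^5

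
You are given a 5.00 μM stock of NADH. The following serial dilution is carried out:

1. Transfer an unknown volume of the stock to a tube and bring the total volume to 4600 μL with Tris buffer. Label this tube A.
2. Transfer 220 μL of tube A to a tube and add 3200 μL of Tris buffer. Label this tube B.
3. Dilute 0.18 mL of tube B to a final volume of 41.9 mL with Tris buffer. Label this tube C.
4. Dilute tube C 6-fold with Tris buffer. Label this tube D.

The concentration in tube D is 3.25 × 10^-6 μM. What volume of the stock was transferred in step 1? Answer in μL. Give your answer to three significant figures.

Step 1: v brought to 4600 μL → factor = 4600 μL/v
Step 2: 220 μL + 3200 μL = 3420 μL total → factor 3420/220 = 15.545
Step 3: 0.18 mL brought to 41.9 mL → factor 41.9/0.18 = 232.78
Step 4: 6-fold → factor 6
Product of known-step factors = 21712
Overall factor = 5.00 μM / (3.25 × 10^-6 μM) = 1.5385 × 10^6
Step-1 factor = 1.5385 × 10^6 / 21712 = 70.858
v = 4600 μL / 70.858 = 64.9 μL

64.9 μL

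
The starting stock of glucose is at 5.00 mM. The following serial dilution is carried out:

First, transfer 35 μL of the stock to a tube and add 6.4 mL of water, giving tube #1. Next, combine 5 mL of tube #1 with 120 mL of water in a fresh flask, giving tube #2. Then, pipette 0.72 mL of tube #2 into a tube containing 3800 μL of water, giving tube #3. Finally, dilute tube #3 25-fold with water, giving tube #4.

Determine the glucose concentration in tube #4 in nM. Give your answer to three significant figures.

6.93 nM

Step 1: 35 μL + 6.4 mL = 6435 μL total → factor 6435/35 = 183.86
Step 2: 5 mL + 120 mL = 125 mL total → factor 125/5 = 25
Step 3: 0.72 mL + 3800 μL = 4.52 mL total → factor 4.52/0.72 = 6.2778
Step 4: 25-fold → factor 25
Overall dilution factor = 183.86 × 25 × 6.2778 × 25 = 7.2138 × 10^5
Final = 5.00 mM / 7.2138 × 10^5 = 6.931 × 10^-6 mM = 6.93 nM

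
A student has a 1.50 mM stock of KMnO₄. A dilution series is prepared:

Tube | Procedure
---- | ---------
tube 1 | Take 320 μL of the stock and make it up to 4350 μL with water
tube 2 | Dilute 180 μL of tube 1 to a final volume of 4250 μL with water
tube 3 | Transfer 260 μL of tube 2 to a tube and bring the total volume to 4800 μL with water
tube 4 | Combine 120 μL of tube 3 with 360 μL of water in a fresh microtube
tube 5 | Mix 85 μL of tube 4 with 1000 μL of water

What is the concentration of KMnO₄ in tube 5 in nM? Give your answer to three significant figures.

Step 1: 320 μL brought to 4350 μL → factor 4350/320 = 13.594
Step 2: 180 μL brought to 4250 μL → factor 4250/180 = 23.611
Step 3: 260 μL brought to 4800 μL → factor 4800/260 = 18.462
Step 4: 120 μL + 360 μL = 480 μL total → factor 480/120 = 4
Step 5: 85 μL + 1000 μL = 1085 μL total → factor 1085/85 = 12.765
Overall dilution factor = 13.594 × 23.611 × 18.462 × 4 × 12.765 = 3.0255 × 10^5
Final = 1.50 mM / 3.0255 × 10^5 = 4.958 × 10^-6 mM = 4.96 nM

4.96 nM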